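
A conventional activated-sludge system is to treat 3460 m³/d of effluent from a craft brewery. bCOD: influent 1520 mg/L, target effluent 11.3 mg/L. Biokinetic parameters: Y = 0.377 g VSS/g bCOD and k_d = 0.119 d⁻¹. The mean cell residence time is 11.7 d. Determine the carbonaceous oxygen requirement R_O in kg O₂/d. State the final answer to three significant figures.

The observed yield is Y_obs = Y/(1 + k_d·θ_c) = 0.377 / (1 + 0.119 × 11.7) = 0.377 / 2.392 = 0.1576 g VSS per g bCOD removed.
Mass of bCOD removed per day: Q(S₀ − S) = 3460 × 1509 g/m³ = 5220 kg/d.
Net sludge production P_X = 0.1576 × 5220 = 822.6 kg VSS/d.
Carbonaceous O₂ demand = substrate oxidised − cell-mass equivalent = 5220 − 1.42 × 822.6 = 4052 kg O₂/d.

R_O ≈ 4050 kg O₂/d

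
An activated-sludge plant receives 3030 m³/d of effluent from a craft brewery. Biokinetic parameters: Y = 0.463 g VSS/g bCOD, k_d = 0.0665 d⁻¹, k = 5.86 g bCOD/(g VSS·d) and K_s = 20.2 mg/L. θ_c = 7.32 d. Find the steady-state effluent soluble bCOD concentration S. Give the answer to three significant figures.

Effluent substrate depends only on kinetics and SRT: S = K_s(1 + k_d θ_c) / [θ_c(Yk − k_d) − 1] = 20.2 × (1 + 0.0665 × 7.32) / [7.32 × (0.463 × 5.86 − 0.0665) − 1] = 30.03 / 18.37 = 1.635 mg/L.

S ≈ 1.63 mg/L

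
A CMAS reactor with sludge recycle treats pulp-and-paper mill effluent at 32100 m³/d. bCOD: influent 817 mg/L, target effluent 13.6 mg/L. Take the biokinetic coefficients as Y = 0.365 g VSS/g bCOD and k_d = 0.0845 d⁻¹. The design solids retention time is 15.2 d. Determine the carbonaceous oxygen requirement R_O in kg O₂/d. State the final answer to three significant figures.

R_O ≈ 19900 kg O₂/d

The observed yield is Y_obs = Y/(1 + k_d·θ_c) = 0.365 / (1 + 0.0845 × 15.2) = 0.365 / 2.284 = 0.1598 g VSS per g bCOD removed.
Q·(S₀ − S) = 32100 × (817 − 13.6) × 10⁻³ = 25789 kg/d removed.
Net sludge production P_X = 0.1598 × 25789 = 4121 kg VSS/d.
Carbonaceous O₂ demand = substrate oxidised − cell-mass equivalent = 25789 − 1.42 × 4121 = 19938 kg O₂/d.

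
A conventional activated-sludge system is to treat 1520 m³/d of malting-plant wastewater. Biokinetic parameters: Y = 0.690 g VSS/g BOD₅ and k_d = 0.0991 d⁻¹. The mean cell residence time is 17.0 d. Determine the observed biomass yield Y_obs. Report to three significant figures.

Y_obs = Y / (1 + k_d θ_c) = 0.690 / (1 + 0.0991 × 17.0) = 0.690 / 2.685 = 0.2570.

Y_obs ≈ 0.257 g VSS/g BOD₅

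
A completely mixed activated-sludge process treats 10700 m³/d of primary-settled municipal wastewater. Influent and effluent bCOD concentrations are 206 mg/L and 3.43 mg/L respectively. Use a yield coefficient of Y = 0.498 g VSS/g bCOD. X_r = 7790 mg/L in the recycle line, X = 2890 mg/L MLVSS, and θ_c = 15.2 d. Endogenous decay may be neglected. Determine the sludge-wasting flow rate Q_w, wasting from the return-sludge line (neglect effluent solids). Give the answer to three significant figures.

Q_w ≈ 139 m³/d

V·X = Y·Q·ΔS·θ_c gives V = 0.498 × 10700 × (206 − 3.43) × 15.2 / 2890 = 5677 m³.
Q_w = (V·X)/(θ_c X_r) = 5677 × 2890 / (15.2 × 7790) = 138.6 m³/d.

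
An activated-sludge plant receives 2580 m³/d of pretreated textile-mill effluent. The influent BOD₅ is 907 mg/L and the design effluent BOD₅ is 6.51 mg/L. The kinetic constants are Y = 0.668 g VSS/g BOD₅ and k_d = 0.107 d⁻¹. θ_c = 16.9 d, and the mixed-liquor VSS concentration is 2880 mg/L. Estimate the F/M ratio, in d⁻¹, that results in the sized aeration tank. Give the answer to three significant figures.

Rearranging the biomass balance for a CMAS with decay, V = Y·Q·ΔS·θ_c / [X·(1+k_d θ_c)] = 0.668 × 2580 × (907 − 6.51) × 16.9 / [2880 × (1 + 0.107 × 16.9)] = 2.62×10^7 / 8088 = 3243 m³.
F/M = Q·S₀ / (V·X) = 2580 × 907 / (3243 × 2880) = 0.2506 g BOD₅·(g VSS·d)⁻¹.

F/M ≈ 0.251 d⁻¹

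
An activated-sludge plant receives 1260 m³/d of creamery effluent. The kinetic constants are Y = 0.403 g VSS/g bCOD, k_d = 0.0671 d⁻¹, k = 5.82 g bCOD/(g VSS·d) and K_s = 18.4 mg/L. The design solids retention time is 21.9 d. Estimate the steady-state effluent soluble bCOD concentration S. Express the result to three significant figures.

S ≈ 0.929 mg/L

For a completely mixed reactor with recycle the Lawrence–McCarty relation gives S = K_s·(1 + k_d·θ_c) / [θ_c·(Y·k − k_d) − 1] = 18.4 × (1 + 0.0671 × 21.9) / [21.9 × (0.403 × 5.82 − 0.0671) − 1] = 45.44 / 48.90 = 0.9293 mg/L.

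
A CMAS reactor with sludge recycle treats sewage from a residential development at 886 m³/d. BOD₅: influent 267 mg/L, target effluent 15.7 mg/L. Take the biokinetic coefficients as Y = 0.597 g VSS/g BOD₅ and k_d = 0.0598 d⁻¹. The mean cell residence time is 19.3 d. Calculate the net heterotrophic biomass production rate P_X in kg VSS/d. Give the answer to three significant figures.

Correct the yield for decay: Y_obs = Y/(1 + k_d θ_c) = 0.597 / (1 + 0.0598 × 19.3) = 0.597 / 2.154 = 0.2771.
ΔS = 267 − 15.7 = 251.3 mg/L, so the substrate removal rate is 886 × 251.3/1000 = 222.7 kg BOD₅/d.
So the net sludge growth is P_X = 0.2771 × 222.7 = 61.71 kg VSS/d.

P_X ≈ 61.7 kg VSS/d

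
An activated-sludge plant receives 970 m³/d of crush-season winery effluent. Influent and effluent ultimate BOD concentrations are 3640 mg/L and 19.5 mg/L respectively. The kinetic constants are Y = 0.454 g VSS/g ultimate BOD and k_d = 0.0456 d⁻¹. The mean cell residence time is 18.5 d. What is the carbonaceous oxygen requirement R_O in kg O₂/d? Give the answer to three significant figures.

Observed yield with endogenous decay: Y_obs = Y / (1 + k_d·θ_c) = 0.454 / (1 + 0.0456 × 18.5) = 0.454 / 1.844 = 0.2463 g VSS/g ultimate BOD.
ΔS = 3640 − 19.5 = 3620 mg/L, so the substrate removal rate is 970 × 3620/1000 = 3512 kg ultimate BOD/d.
Net sludge production P_X = 0.2463 × 3512 = 864.8 kg VSS/d.
Carbonaceous O₂ demand = substrate oxidised − cell-mass equivalent = 3512 − 1.42 × 864.8 = 2284 kg O₂/d.

R_O ≈ 2280 kg O₂/d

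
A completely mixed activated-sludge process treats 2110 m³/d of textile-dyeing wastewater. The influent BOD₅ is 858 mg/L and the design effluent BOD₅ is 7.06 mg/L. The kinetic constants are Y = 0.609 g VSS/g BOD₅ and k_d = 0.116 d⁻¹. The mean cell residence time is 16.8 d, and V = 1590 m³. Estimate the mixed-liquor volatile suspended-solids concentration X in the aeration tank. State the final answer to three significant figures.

X ≈ 3920 mg/L

Solving the biomass balance for X: X = Y Q (S₀−S) θ_c / [V (1+k_d θ_c)] = 0.609 × 2110 × (858 − 7.06) × 16.8 / [1590 × (1 + 0.116 × 16.8)] = 3918 mg/L.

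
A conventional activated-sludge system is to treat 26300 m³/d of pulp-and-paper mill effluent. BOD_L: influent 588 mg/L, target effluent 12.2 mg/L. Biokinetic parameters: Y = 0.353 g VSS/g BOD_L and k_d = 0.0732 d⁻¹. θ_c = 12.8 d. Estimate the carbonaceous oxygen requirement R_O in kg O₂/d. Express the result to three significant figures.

R_O ≈ 11200 kg O₂/d

Y_obs = Y / (1 + k_d θ_c) = 0.353 / (1 + 0.0732 × 12.8) = 0.353 / 1.937 = 0.1822.
ΔS = 588 − 12.2 = 575.8 mg/L, so the substrate removal rate is 26300 × 575.8/1000 = 15144 kg BOD_L/d.
P_X = Y_obs·Q·(S₀ − S) = 0.1822 × 15144 = 2760 kg VSS/d.
R_O = Q·(S₀ − S) − 1.42·P_X = 15144 − 1.42 × 2760 = 11225 kg O₂/d.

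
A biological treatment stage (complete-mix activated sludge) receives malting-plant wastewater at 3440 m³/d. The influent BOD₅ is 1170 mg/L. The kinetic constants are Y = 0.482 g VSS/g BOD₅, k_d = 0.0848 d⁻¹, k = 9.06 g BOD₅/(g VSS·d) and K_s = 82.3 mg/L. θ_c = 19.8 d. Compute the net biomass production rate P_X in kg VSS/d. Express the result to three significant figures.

For a completely mixed reactor with recycle the Lawrence–McCarty relation gives S = K_s·(1 + k_d·θ_c) / [θ_c·(Y·k − k_d) − 1] = 82.3 × (1 + 0.0848 × 19.8) / [19.8 × (0.482 × 9.06 − 0.0848) − 1] = 220.5 / 83.79 = 2.632 mg/L.
The observed yield is Y_obs = Y/(1 + k_d·θ_c) = 0.482 / (1 + 0.0848 × 19.8) = 0.482 / 2.679 = 0.1799 g VSS per g BOD₅ removed.
ΔS = 1170 − 2.63 = 1167 mg/L, so the substrate removal rate is 3440 × 1167/1000 = 4016 kg BOD₅/d.
So the net sludge growth is P_X = 0.1799 × 4016 = 722.5 kg VSS/d.

P_X ≈ 722 kg VSS/d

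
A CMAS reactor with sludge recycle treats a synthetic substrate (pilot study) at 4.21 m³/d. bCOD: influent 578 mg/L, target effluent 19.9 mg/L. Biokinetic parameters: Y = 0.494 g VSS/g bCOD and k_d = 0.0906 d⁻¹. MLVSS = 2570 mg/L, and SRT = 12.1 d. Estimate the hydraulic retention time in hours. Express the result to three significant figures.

Rearranging the biomass balance for a CMAS with decay, V = Y·Q·ΔS·θ_c / [X·(1+k_d θ_c)] = 0.494 × 4.21 × (578 − 19.9) × 12.1 / [2570 × (1 + 0.0906 × 12.1)] = 1.4×10^4 / 5387 = 2.607 m³.
Hydraulic retention time τ = V/Q = 2.607 / 4.21 = 0.6192 d = 14.86 h.

τ ≈ 14.9 h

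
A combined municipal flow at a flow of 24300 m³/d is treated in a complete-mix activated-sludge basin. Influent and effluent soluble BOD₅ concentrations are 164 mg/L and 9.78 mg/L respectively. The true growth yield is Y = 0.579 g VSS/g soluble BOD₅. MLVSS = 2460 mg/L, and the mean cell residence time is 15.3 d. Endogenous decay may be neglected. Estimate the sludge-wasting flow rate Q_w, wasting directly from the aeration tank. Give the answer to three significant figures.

V·X = Y·Q·ΔS·θ_c gives V = 0.579 × 24300 × (164 − 9.78) × 15.3 / 2460 = 13495 m³.
Wasting from the aeration tank: Q_w = V / θ_c = 13495 / 15.3 = 882.0 m³/d.

Q_w ≈ 882 m³/d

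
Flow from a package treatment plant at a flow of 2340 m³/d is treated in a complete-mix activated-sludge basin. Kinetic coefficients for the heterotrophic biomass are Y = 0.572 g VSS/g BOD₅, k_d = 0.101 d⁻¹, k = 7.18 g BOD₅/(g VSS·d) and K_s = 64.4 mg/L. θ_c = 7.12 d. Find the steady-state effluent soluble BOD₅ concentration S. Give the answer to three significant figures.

From the Monod/SRT balance for a CMAS, S = K_s·(1+k_d θ_c)/[θ_c·(Y k − k_d) − 1] = 64.4 × (1 + 0.101 × 7.12) / [7.12 × (0.572 × 7.18 − 0.101) − 1] = 110.7 / 27.52 = 4.023 mg/L.

S ≈ 4.02 mg/L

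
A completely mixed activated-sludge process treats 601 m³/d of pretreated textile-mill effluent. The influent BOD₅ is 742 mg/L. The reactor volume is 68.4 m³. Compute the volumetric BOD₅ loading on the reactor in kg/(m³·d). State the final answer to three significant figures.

L_v = Q S₀ / V = 601 × 742 × 10⁻³ / 68.40 = 6.520 kg/(m³·d).

L_v ≈ 6.52 kg BOD₅/(m³·d)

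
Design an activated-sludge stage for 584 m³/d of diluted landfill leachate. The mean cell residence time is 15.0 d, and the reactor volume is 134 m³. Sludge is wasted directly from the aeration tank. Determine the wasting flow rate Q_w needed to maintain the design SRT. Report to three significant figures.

With mixed-liquor wasting, θ_c = V/Q_w, so Q_w = V/θ_c = 134.0/15.0 = 8.933 m³/d.

Q_w ≈ 8.93 m³/d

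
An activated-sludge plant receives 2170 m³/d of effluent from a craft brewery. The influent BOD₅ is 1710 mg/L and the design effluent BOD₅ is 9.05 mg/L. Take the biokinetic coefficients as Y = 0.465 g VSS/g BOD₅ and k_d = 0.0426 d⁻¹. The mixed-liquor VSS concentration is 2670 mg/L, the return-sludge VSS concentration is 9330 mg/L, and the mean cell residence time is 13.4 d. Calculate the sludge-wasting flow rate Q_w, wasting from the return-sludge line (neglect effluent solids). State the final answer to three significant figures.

Rearranging the biomass balance for a CMAS with decay, V = Y·Q·ΔS·θ_c / [X·(1+k_d θ_c)] = 0.465 × 2170 × (1710 − 9.05) × 13.4 / [2670 × (1 + 0.0426 × 13.4)] = 2.3×10^7 / 4194 = 5484 m³.
θ_c = V·X/(Q_w·X_r) when wasting from the recycle, so Q_w = V·X/(θ_c·X_r) = 5484 × 2670 / (13.4 × 9330) = 117.1 m³/d.

Q_w ≈ 117 m³/d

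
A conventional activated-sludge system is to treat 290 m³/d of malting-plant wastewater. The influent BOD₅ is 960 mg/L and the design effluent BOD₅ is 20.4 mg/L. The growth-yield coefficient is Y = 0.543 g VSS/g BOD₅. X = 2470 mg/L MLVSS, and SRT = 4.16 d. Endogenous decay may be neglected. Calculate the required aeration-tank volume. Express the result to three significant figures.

With k_d = 0 the design equation reduces to V = Y Q (S₀−S) θ_c / X = 0.543 × 290 × (960 − 20.4) × 4.16 / 2470 = 249.2 m³.

V ≈ 249 m³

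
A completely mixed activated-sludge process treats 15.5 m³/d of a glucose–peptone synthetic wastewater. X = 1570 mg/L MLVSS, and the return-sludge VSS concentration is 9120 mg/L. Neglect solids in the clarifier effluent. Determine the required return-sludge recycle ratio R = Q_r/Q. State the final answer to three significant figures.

R ≈ 0.208

Mass balance around the secondary clarifier (neglecting effluent solids): R = X / (X_r − X) = 1570 / (9120 − 1570) = 0.2079.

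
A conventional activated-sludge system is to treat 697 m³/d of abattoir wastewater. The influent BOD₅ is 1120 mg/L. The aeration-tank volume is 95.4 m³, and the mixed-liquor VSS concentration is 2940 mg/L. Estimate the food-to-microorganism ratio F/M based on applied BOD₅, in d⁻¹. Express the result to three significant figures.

F/M = Q·S₀ / (V·X) = 697 × 1120 / (95.40 × 2940) = 2.783 g BOD₅·(g VSS·d)⁻¹.

F/M ≈ 2.78 d⁻¹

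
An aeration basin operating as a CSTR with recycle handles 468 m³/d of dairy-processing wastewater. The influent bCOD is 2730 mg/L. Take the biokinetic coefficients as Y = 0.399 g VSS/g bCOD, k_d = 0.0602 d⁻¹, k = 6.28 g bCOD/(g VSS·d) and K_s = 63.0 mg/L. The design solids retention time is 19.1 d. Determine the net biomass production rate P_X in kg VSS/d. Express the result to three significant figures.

From the Monod/SRT balance for a CMAS, S = K_s·(1+k_d θ_c)/[θ_c·(Y k − k_d) − 1] = 63.0 × (1 + 0.0602 × 19.1) / [19.1 × (0.399 × 6.28 − 0.0602) − 1] = 135.4 / 45.71 = 2.963 mg/L.
Observed yield with endogenous decay: Y_obs = Y / (1 + k_d·θ_c) = 0.399 / (1 + 0.0602 × 19.1) = 0.399 / 2.150 = 0.1856 g VSS/g bCOD.
Substrate removed = Q·(S₀ − S) = 468 m³/d × (2730 − 2.96) g/m³ = 1.28×10^6 g/d = 1276 kg/d.
Net biomass production P_X = Y_obs × Q·(S₀ − S) = 0.1856 × 1276 = 236.9 kg VSS/d.

P_X ≈ 237 kg VSS/d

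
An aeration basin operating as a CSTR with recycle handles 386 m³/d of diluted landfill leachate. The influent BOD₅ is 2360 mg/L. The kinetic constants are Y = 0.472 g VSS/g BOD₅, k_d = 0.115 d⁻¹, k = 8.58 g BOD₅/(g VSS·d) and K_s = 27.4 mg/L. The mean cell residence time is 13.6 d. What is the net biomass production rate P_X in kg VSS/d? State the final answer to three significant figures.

P_X ≈ 168 kg VSS/d

For a completely mixed reactor with recycle the Lawrence–McCarty relation gives S = K_s·(1 + k_d·θ_c) / [θ_c·(Y·k − k_d) − 1] = 27.4 × (1 + 0.115 × 13.6) / [13.6 × (0.472 × 8.58 − 0.115) − 1] = 70.25 / 52.51 = 1.338 mg/L.
Y_obs = Y / (1 + k_d θ_c) = 0.472 / (1 + 0.115 × 13.6) = 0.472 / 2.564 = 0.1841.
Substrate removed = Q·(S₀ − S) = 386 m³/d × (2360 − 1.34) g/m³ = 9.1×10^5 g/d = 910.4 kg/d.
P_X = Y_obs · Q(S₀ − S) = 0.1841 × 910.4 = 167.6 kg VSS/d.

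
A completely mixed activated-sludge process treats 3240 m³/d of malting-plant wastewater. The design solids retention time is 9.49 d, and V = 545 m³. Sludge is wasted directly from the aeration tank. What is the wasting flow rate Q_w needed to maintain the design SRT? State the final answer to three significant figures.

Wasting from the aeration tank: Q_w = V / θ_c = 545.0 / 9.49 = 57.43 m³/d.

Q_w ≈ 57.4 m³/d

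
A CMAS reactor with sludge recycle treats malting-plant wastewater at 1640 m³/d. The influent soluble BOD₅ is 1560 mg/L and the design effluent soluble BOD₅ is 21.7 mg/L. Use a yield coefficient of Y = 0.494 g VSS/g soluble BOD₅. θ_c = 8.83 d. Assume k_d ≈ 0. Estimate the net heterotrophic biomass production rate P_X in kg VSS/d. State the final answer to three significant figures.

With endogenous decay neglected, the observed yield equals the true yield: Y_obs = Y = 0.494 g VSS/g soluble BOD₅.
Q·(S₀ − S) = 1640 × (1560 − 21.7) × 10⁻³ = 2523 kg/d removed.
Net biomass production P_X = Y_obs × Q·(S₀ − S) = 0.4940 × 2523 = 1246 kg VSS/d.

P_X ≈ 1250 kg VSS/d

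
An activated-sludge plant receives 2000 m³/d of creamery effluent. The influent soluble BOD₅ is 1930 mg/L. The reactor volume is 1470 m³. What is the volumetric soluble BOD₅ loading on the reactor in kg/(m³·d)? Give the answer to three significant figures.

Applied soluble BOD₅ load per unit volume = Q·S₀/V = (2000 × 1930/1000)/1470 = 2.626 kg soluble BOD₅·m⁻³·d⁻¹.

L_v ≈ 2.63 kg soluble BOD₅/(m³·d)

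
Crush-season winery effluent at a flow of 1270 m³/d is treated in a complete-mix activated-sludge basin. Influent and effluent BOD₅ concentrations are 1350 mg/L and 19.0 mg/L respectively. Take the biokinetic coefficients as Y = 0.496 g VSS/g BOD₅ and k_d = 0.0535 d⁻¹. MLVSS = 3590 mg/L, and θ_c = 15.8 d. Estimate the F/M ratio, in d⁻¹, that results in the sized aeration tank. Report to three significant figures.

Steady-state biomass mass balance: V·X·(1 + k_d·θ_c) = Y·Q·(S₀ − S)·θ_c, so V = 0.496 × 1270 × (1350 − 19.0) × 15.8 / [3590 × (1 + 0.0535 × 15.8)] = 1.32×10^7 / 6625 = 2000 m³.
F/M = Q·S₀ / (V·X) = 1270 × 1350 / (2000 × 3590) = 0.2388 g BOD₅·(g VSS·d)⁻¹.

F/M ≈ 0.239 d⁻¹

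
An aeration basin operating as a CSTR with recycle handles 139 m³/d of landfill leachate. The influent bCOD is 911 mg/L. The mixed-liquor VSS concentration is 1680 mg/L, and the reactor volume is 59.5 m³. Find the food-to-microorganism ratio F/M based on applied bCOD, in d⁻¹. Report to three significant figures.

Food-to-microorganism ratio F/M = Q S₀ / (V X) = 139 × 911 / (59.50 × 1680) = 1.267 d⁻¹.

F/M ≈ 1.27 d⁻¹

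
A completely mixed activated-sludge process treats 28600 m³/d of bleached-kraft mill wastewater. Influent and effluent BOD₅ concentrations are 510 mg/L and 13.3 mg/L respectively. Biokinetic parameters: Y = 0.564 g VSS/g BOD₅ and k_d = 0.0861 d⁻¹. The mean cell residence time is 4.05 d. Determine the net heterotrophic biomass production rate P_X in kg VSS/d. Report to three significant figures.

P_X ≈ 5940 kg VSS/d

Correct the yield for decay: Y_obs = Y/(1 + k_d θ_c) = 0.564 / (1 + 0.0861 × 4.05) = 0.564 / 1.349 = 0.4182.
Substrate removed = Q·(S₀ − S) = 28600 m³/d × (510 − 13.3) g/m³ = 1.42×10^7 g/d = 14206 kg/d.
P_X = Y_obs · Q(S₀ − S) = 0.4182 × 14206 = 5940 kg VSS/d.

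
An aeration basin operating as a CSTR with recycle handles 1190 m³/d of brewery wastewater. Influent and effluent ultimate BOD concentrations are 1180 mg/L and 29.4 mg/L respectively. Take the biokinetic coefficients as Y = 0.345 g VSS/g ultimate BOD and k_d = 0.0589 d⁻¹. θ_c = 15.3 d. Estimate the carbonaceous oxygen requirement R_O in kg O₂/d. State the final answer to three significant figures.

R_O ≈ 1020 kg O₂/d

Correct the yield for decay: Y_obs = Y/(1 + k_d θ_c) = 0.345 / (1 + 0.0589 × 15.3) = 0.345 / 1.901 = 0.1815.
Mass of ultimate BOD removed per day: Q(S₀ − S) = 1190 × 1151 g/m³ = 1369 kg/d.
P_X = Y_obs·Q·(S₀ − S) = 0.1815 × 1369 = 248.5 kg VSS/d.
R_O = Q·ΔS − 1.42 P_X = 1369 − 352.8 = 1016 kg O₂/d.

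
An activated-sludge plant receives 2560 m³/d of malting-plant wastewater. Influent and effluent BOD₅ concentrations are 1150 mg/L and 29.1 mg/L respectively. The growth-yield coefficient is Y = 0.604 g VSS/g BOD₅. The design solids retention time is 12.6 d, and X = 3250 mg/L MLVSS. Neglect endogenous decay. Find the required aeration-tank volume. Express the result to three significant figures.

With k_d = 0 the design equation reduces to V = Y Q (S₀−S) θ_c / X = 0.604 × 2560 × (1150 − 29.1) × 12.6 / 3250 = 6719 m³.

V ≈ 6720 m³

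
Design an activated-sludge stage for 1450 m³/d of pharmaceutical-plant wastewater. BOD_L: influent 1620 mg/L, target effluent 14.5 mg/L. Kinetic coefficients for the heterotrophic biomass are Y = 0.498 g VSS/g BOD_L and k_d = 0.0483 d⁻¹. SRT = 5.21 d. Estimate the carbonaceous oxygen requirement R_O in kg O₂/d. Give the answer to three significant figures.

R_O ≈ 1010 kg O₂/d

Observed yield with endogenous decay: Y_obs = Y / (1 + k_d·θ_c) = 0.498 / (1 + 0.0483 × 5.21) = 0.498 / 1.252 = 0.3979 g VSS/g BOD_L.
Q·(S₀ − S) = 1450 × (1620 − 14.5) × 10⁻³ = 2328 kg/d removed.
Biomass synthesised: P_X = Y_obs × 2328 = 926.2 kg VSS/d.
R_O = Q·ΔS − 1.42 P_X = 2328 − 1315 = 1013 kg O₂/d.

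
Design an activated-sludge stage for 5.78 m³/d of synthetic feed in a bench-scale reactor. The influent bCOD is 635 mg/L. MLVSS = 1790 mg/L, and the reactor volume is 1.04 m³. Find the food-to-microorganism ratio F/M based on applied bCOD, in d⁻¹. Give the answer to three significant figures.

Food-to-microorganism ratio F/M = Q S₀ / (V X) = 5.78 × 635 / (1.040 × 1790) = 1.972 d⁻¹.

F/M ≈ 1.97 d⁻¹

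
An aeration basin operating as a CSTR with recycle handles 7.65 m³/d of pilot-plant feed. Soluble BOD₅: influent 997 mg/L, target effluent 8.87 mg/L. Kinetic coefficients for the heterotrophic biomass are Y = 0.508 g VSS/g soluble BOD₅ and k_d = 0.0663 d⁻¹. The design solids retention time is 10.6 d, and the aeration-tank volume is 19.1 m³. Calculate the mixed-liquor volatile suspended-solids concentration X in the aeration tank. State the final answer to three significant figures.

X ≈ 1250 mg/L

X = Y·Q·ΔS·θ_c / [V·(1 + k_d θ_c)] = 0.508 × 7.65 × (997 − 8.87) × 10.6 / [19.1 × (1 + 0.0663 × 10.6)] = 1252 mg/L.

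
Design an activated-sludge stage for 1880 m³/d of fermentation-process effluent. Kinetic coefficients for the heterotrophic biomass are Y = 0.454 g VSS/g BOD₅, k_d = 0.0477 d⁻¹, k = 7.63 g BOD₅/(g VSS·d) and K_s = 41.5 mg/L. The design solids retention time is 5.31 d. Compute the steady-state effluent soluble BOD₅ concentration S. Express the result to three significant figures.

Effluent substrate depends only on kinetics and SRT: S = K_s(1 + k_d θ_c) / [θ_c(Yk − k_d) − 1] = 41.5 × (1 + 0.0477 × 5.31) / [5.31 × (0.454 × 7.63 − 0.0477) − 1] = 52.01 / 17.14 = 3.034 mg/L.

S ≈ 3.03 mg/L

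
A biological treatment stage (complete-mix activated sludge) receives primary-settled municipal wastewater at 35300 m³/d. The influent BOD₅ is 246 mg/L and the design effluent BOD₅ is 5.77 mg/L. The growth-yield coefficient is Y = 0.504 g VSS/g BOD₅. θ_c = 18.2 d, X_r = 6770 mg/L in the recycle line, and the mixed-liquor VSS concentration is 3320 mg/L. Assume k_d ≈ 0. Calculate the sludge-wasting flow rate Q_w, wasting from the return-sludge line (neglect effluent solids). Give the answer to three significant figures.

Biomass mass balance (decay neglected): V·X = Y·Q·(S₀ − S)·θ_c, so V = 0.504 × 35300 × (246 − 5.77) × 18.2 / 3320 = 23430 m³.
Q_w = (V·X)/(θ_c X_r) = 23430 × 3320 / (18.2 × 6770) = 631.3 m³/d.

Q_w ≈ 631 m³/d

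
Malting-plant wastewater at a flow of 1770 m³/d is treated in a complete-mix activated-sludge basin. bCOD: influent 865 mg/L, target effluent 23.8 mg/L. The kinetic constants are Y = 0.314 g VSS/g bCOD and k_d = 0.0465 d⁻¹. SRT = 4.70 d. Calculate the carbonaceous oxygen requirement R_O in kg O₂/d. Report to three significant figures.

R_O ≈ 944 kg O₂/d

Observed yield with endogenous decay: Y_obs = Y / (1 + k_d·θ_c) = 0.314 / (1 + 0.0465 × 4.70) = 0.314 / 1.219 = 0.2577 g VSS/g bCOD.
Q·(S₀ − S) = 1770 × (865 − 23.8) × 10⁻³ = 1489 kg/d removed.
P_X = Y_obs·Q·(S₀ − S) = 0.2577 × 1489 = 383.7 kg VSS/d.
Carbonaceous O₂ demand = substrate oxidised − cell-mass equivalent = 1489 − 1.42 × 383.7 = 944.1 kg O₂/d.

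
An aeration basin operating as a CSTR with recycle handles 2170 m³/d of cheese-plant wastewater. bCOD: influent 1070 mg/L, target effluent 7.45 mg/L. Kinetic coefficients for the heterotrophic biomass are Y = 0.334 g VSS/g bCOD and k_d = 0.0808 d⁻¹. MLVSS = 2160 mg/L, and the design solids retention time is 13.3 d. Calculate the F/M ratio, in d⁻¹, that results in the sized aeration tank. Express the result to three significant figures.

Steady-state biomass mass balance: V·X·(1 + k_d·θ_c) = Y·Q·(S₀ − S)·θ_c, so V = 0.334 × 2170 × (1070 − 7.45) × 13.3 / [2160 × (1 + 0.0808 × 13.3)] = 1.02×10^7 / 4481 = 2286 m³.
Food-to-microorganism ratio F/M = Q S₀ / (V X) = 2170 × 1070 / (2286 × 2160) = 0.4703 d⁻¹.

F/M ≈ 0.470 d⁻¹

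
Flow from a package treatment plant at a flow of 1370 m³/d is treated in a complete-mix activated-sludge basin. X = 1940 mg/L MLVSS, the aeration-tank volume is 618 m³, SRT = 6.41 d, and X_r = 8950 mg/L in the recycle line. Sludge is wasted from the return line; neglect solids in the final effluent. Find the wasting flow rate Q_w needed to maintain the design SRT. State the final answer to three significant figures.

Q_w = (V·X)/(θ_c X_r) = 618.0 × 1940 / (6.41 × 8950) = 20.90 m³/d.

Q_w ≈ 20.9 m³/d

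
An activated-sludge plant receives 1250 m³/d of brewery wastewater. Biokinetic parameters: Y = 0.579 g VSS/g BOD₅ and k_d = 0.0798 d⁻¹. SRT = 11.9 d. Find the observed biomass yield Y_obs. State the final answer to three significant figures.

Y_obs ≈ 0.297 g VSS/g BOD₅

Correct the yield for decay: Y_obs = Y/(1 + k_d θ_c) = 0.579 / (1 + 0.0798 × 11.9) = 0.579 / 1.950 = 0.2970.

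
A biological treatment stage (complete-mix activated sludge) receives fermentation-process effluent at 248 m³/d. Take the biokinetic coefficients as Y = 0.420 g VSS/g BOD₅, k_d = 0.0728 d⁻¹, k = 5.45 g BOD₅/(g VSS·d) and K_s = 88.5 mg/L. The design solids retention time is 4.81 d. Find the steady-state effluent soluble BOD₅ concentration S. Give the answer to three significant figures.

S ≈ 12.4 mg/L

For a completely mixed reactor with recycle the Lawrence–McCarty relation gives S = K_s·(1 + k_d·θ_c) / [θ_c·(Y·k − k_d) − 1] = 88.5 × (1 + 0.0728 × 4.81) / [4.81 × (0.420 × 5.45 − 0.0728) − 1] = 119.5 / 9.660 = 12.37 mg/L.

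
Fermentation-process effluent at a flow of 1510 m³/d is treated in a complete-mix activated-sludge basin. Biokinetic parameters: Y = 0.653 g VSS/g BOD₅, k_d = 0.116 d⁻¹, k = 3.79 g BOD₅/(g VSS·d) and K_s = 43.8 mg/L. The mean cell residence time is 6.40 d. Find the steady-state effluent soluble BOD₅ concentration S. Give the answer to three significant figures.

S ≈ 5.41 mg/L

From the Monod/SRT balance for a CMAS, S = K_s·(1+k_d θ_c)/[θ_c·(Y k − k_d) − 1] = 43.8 × (1 + 0.116 × 6.40) / [6.40 × (0.653 × 3.79 − 0.116) − 1] = 76.32 / 14.10 = 5.414 mg/L.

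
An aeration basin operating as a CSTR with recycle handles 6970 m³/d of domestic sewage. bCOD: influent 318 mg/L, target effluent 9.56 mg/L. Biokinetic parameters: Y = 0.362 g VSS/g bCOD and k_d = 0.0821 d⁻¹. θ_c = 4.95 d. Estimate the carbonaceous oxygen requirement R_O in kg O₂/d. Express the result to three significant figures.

R_O ≈ 1360 kg O₂/d

The observed yield is Y_obs = Y/(1 + k_d·θ_c) = 0.362 / (1 + 0.0821 × 4.95) = 0.362 / 1.406 = 0.2574 g VSS per g bCOD removed.
Q·(S₀ − S) = 6970 × (318 − 9.56) × 10⁻³ = 2150 kg/d removed.
Net sludge production P_X = 0.2574 × 2150 = 553.4 kg VSS/d.
Carbonaceous O₂ demand = substrate oxidised − cell-mass equivalent = 2150 − 1.42 × 553.4 = 1364 kg O₂/d.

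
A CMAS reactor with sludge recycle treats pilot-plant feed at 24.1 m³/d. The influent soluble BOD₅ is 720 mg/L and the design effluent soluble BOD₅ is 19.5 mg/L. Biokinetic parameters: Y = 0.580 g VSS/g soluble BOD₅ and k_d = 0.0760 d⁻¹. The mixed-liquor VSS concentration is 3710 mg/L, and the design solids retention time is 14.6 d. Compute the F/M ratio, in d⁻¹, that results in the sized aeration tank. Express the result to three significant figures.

F/M ≈ 0.256 d⁻¹

Rearranging the biomass balance for a CMAS with decay, V = Y·Q·ΔS·θ_c / [X·(1+k_d θ_c)] = 0.580 × 24.1 × (720 − 19.5) × 14.6 / [3710 × (1 + 0.0760 × 14.6)] = 1.43×10^5 / 7827 = 18.27 m³.
F/M = applied load / biomass = Q·S₀/(V·X) = 24.1 × 720 / (18.27 × 3710) = 0.2561 d⁻¹.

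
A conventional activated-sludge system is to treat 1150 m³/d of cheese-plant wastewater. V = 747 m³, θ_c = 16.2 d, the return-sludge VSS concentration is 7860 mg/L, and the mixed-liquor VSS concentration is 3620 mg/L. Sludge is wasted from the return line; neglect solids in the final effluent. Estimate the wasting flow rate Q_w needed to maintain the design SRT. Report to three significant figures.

Wasting from the return line (neglecting effluent solids): Q_w = V·X / (θ_c·X_r) = 747.0 × 3620 / (16.2 × 7860) = 21.24 m³/d.

Q_w ≈ 21.2 m³/d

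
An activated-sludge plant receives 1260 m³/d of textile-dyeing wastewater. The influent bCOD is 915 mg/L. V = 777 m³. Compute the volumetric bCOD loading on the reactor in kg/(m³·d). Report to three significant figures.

L_v ≈ 1.48 kg bCOD/(m³·d)

Applied bCOD load per unit volume = Q·S₀/V = (1260 × 915/1000)/777.0 = 1.484 kg bCOD·m⁻³·d⁻¹.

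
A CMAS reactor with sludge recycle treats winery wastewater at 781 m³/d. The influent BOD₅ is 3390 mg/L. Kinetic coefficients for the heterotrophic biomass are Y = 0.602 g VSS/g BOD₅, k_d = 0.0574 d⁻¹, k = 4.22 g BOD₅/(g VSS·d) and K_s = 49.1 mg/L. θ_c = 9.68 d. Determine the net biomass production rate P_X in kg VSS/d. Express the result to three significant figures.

From the Monod/SRT balance for a CMAS, S = K_s·(1+k_d θ_c)/[θ_c·(Y k − k_d) − 1] = 49.1 × (1 + 0.0574 × 9.68) / [9.68 × (0.602 × 4.22 − 0.0574) − 1] = 76.38 / 23.04 = 3.316 mg/L.
Y_obs = Y / (1 + k_d θ_c) = 0.602 / (1 + 0.0574 × 9.68) = 0.602 / 1.556 = 0.3870.
ΔS = 3390 − 3.32 = 3387 mg/L, so the substrate removal rate is 781 × 3387/1000 = 2645 kg BOD₅/d.
Biomass produced: P_X = Y_obs·Q·ΔS = 0.3870 × 2645 ≈ 1024 kg VSS/d.

P_X ≈ 1020 kg VSS/d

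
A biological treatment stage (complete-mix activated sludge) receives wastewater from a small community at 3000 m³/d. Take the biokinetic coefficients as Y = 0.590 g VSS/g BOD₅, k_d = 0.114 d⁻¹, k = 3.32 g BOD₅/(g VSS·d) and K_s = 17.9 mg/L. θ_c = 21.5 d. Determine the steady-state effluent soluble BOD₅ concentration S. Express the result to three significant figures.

From the Monod/SRT balance for a CMAS, S = K_s·(1+k_d θ_c)/[θ_c·(Y k − k_d) − 1] = 17.9 × (1 + 0.114 × 21.5) / [21.5 × (0.590 × 3.32 − 0.114) − 1] = 61.77 / 38.66 = 1.598 mg/L.

S ≈ 1.60 mg/L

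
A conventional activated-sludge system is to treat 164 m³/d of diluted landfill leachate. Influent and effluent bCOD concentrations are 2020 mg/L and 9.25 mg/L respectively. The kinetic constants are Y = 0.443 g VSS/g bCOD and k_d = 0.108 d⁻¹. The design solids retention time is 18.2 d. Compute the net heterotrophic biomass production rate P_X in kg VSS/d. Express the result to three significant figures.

Y_obs = Y / (1 + k_d θ_c) = 0.443 / (1 + 0.108 × 18.2) = 0.443 / 2.966 = 0.1494.
ΔS = 2020 − 9.25 = 2011 mg/L, so the substrate removal rate is 164 × 2011/1000 = 329.8 kg bCOD/d.
Net biomass production P_X = Y_obs × Q·(S₀ − S) = 0.1494 × 329.8 = 49.26 kg VSS/d.

P_X ≈ 49.3 kg VSS/d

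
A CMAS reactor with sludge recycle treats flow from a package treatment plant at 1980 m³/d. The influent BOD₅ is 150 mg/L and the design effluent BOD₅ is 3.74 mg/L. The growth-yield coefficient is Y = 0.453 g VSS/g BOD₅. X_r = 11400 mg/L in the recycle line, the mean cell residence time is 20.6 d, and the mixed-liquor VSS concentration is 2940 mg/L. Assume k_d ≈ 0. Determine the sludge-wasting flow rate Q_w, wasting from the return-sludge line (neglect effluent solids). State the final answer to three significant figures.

With k_d = 0 the design equation reduces to V = Y Q (S₀−S) θ_c / X = 0.453 × 1980 × (150 − 3.74) × 20.6 / 2940 = 919.2 m³.
θ_c = V·X/(Q_w·X_r) when wasting from the recycle, so Q_w = V·X/(θ_c·X_r) = 919.2 × 2940 / (20.6 × 11400) = 11.51 m³/d.

Q_w ≈ 11.5 m³/d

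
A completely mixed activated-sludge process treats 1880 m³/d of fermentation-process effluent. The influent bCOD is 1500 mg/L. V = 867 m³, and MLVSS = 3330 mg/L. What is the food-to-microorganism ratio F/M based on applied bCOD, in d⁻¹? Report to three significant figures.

F/M ≈ 0.977 d⁻¹

Food-to-microorganism ratio F/M = Q S₀ / (V X) = 1880 × 1500 / (867.0 × 3330) = 0.9768 d⁻¹.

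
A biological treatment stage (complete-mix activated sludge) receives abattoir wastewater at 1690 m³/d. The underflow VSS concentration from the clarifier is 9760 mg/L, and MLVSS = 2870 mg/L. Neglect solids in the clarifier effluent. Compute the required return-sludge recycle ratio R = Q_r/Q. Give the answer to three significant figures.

R ≈ 0.417

R = Q_r/Q = X/(X_r − X) = 2870 / (9760 − 2870) = 0.4165.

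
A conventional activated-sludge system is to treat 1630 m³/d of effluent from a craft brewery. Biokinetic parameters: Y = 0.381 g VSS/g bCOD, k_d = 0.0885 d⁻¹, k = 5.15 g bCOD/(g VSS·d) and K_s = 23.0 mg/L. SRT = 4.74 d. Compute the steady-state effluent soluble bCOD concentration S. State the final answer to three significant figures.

From the Monod/SRT balance for a CMAS, S = K_s·(1+k_d θ_c)/[θ_c·(Y k − k_d) − 1] = 23.0 × (1 + 0.0885 × 4.74) / [4.74 × (0.381 × 5.15 − 0.0885) − 1] = 32.65 / 7.881 = 4.143 mg/L.

S ≈ 4.14 mg/L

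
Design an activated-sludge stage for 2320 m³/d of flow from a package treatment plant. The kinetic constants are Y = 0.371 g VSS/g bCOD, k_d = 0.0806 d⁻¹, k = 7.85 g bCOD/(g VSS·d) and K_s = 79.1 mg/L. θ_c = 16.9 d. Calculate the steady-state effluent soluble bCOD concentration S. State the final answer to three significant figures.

S ≈ 3.99 mg/L

Effluent substrate depends only on kinetics and SRT: S = K_s(1 + k_d θ_c) / [θ_c(Yk − k_d) − 1] = 79.1 × (1 + 0.0806 × 16.9) / [16.9 × (0.371 × 7.85 − 0.0806) − 1] = 186.8 / 46.86 = 3.988 mg/L.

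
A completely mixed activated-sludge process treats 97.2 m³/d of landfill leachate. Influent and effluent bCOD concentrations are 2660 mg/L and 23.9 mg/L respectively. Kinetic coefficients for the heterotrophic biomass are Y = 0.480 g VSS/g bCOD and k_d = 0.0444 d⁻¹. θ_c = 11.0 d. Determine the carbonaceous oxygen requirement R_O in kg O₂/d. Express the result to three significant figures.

R_O ≈ 139 kg O₂/d

Correct the yield for decay: Y_obs = Y/(1 + k_d θ_c) = 0.480 / (1 + 0.0444 × 11.0) = 0.480 / 1.488 = 0.3225.
ΔS = 2660 − 23.9 = 2636 mg/L, so the substrate removal rate is 97.2 × 2636/1000 = 256.2 kg bCOD/d.
Net sludge production P_X = 0.3225 × 256.2 = 82.63 kg VSS/d.
R_O = Q·ΔS − 1.42 P_X = 256.2 − 117.3 = 138.9 kg O₂/d.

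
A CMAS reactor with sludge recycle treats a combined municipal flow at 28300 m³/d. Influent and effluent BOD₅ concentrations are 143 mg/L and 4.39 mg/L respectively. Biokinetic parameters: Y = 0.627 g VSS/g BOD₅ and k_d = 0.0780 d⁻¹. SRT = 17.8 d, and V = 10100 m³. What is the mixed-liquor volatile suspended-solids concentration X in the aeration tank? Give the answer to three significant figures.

X ≈ 1810 mg/L

From V·X·(1 + k_d·θ_c) = Y·Q·(S₀ − S)·θ_c: X = 0.627 × 28300 × (143 − 4.39) × 17.8 / [10100 × (1 + 0.0780 × 17.8)] = 1815 mg/L.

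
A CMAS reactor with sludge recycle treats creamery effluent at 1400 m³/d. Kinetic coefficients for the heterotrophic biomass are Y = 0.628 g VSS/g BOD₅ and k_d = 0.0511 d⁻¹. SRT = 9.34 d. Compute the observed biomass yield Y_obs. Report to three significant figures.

The observed yield is Y_obs = Y/(1 + k_d·θ_c) = 0.628 / (1 + 0.0511 × 9.34) = 0.628 / 1.477 = 0.4251 g VSS per g BOD₅ removed.

Y_obs ≈ 0.425 g VSS/g BOD₅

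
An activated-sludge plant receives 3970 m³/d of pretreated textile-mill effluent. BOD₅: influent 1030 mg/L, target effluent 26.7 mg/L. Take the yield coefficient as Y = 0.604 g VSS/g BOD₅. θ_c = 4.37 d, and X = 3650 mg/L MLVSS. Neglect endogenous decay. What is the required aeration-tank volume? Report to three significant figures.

With k_d = 0 the design equation reduces to V = Y Q (S₀−S) θ_c / X = 0.604 × 3970 × (1030 − 26.7) × 4.37 / 3650 = 2880 m³.

V ≈ 2880 m³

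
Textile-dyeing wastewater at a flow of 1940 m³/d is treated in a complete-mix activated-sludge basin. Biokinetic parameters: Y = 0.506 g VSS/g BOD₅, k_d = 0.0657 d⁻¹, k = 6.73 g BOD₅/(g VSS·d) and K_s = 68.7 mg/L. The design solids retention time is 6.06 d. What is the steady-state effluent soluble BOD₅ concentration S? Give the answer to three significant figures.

S ≈ 4.99 mg/L

From the Monod/SRT balance for a CMAS, S = K_s·(1+k_d θ_c)/[θ_c·(Y k − k_d) − 1] = 68.7 × (1 + 0.0657 × 6.06) / [6.06 × (0.506 × 6.73 − 0.0657) − 1] = 96.05 / 19.24 = 4.993 mg/L.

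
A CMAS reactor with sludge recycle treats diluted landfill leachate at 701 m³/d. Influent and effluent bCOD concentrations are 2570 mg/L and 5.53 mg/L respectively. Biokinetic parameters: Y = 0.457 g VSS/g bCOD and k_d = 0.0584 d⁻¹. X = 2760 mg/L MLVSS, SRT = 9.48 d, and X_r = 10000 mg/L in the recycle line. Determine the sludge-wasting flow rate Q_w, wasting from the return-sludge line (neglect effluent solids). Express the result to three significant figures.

Q_w ≈ 52.9 m³/d

From the SRT design equation V = Y Q (S₀−S) θ_c / [X (1 + k_d θ_c)] = 0.457 × 701 × (2570 − 5.53) × 9.48 / [2760 × (1 + 0.0584 × 9.48)] = 7.79×10^6 / 4288 = 1816 m³.
θ_c = V·X/(Q_w·X_r) when wasting from the recycle, so Q_w = V·X/(θ_c·X_r) = 1816 × 2760 / (9.48 × 10000) = 52.88 m³/d.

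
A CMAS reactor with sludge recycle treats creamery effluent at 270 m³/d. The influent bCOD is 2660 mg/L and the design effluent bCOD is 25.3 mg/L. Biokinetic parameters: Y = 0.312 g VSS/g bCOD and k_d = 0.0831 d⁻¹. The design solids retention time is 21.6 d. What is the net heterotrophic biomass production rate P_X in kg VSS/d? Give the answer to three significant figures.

P_X ≈ 79.4 kg VSS/d

Observed yield with endogenous decay: Y_obs = Y / (1 + k_d·θ_c) = 0.312 / (1 + 0.0831 × 21.6) = 0.312 / 2.795 = 0.1116 g VSS/g bCOD.
Q·(S₀ − S) = 270 × (2660 − 25.3) × 10⁻³ = 711.4 kg/d removed.
So the net sludge growth is P_X = 0.1116 × 711.4 = 79.41 kg VSS/d.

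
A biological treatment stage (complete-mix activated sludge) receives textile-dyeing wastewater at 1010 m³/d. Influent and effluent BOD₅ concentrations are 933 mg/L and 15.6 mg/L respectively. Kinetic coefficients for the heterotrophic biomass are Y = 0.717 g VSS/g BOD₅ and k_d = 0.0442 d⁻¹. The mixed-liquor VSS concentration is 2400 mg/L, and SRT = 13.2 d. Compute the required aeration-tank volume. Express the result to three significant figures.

Rearranging the biomass balance for a CMAS with decay, V = Y·Q·ΔS·θ_c / [X·(1+k_d θ_c)] = 0.717 × 1010 × (933 − 15.6) × 13.2 / [2400 × (1 + 0.0442 × 13.2)] = 8.77×10^6 / 3800 = 2308 m³.

V ≈ 2310 m³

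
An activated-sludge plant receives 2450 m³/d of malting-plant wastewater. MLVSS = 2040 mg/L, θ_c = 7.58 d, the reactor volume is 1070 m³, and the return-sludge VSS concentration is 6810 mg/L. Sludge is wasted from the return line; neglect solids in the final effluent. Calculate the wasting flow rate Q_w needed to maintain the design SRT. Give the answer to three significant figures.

Q_w = (V·X)/(θ_c X_r) = 1070 × 2040 / (7.58 × 6810) = 42.29 m³/d.

Q_w ≈ 42.3 m³/d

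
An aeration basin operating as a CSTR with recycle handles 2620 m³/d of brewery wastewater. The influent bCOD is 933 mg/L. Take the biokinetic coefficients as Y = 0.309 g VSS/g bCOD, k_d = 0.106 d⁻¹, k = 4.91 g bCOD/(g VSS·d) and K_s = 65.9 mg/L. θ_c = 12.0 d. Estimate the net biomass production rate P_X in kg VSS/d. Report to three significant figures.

From the Monod/SRT balance for a CMAS, S = K_s·(1+k_d θ_c)/[θ_c·(Y k − k_d) − 1] = 65.9 × (1 + 0.106 × 12.0) / [12.0 × (0.309 × 4.91 − 0.106) − 1] = 149.7 / 15.93 = 9.396 mg/L.
The observed yield is Y_obs = Y/(1 + k_d·θ_c) = 0.309 / (1 + 0.106 × 12.0) = 0.309 / 2.272 = 0.1360 g VSS per g bCOD removed.
Mass of bCOD removed per day: Q(S₀ − S) = 2620 × 923.6 g/m³ = 2420 kg/d.
So the net sludge growth is P_X = 0.1360 × 2420 = 329.1 kg VSS/d.

P_X ≈ 329 kg VSS/d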